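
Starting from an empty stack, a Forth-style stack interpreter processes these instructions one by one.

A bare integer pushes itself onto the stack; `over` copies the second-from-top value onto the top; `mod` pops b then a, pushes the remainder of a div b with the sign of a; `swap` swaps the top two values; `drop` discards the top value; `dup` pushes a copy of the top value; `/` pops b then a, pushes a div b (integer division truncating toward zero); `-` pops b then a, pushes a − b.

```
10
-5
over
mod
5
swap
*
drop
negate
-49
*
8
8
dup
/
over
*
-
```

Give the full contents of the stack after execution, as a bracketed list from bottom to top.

10     -> 10
-5     -> 10 -5
over   -> 10 -5 10
mod    -> 10 -5
5      -> 10 -5 5
swap   -> 10 5 -5
*      -> 10 -25
drop   -> 10
negate -> -10
-49    -> -10 -49
*      -> 490
8      -> 490 8
8      -> 490 8 8
dup    -> 490 8 8 8
/      -> 490 8 1
over   -> 490 8 1 8
*      -> 490 8 8
-      -> 490 0

[490, 0]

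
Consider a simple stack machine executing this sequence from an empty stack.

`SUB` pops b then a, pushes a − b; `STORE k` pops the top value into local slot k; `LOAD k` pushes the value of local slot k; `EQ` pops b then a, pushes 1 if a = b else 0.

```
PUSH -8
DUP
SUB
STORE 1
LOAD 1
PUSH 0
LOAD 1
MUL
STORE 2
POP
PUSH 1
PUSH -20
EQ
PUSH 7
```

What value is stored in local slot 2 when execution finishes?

PUSH -8  : -8
DUP      : -8 -8
SUB      : 0
STORE 1  : (empty)
LOAD 1   : 0
PUSH 0   : 0 0
LOAD 1   : 0 0 0
MUL      : 0 0
STORE 2  : 0
POP      : (empty)
PUSH 1   : 1
PUSH -20 : 1 -20
EQ       : 0
PUSH 7   : 0 7

0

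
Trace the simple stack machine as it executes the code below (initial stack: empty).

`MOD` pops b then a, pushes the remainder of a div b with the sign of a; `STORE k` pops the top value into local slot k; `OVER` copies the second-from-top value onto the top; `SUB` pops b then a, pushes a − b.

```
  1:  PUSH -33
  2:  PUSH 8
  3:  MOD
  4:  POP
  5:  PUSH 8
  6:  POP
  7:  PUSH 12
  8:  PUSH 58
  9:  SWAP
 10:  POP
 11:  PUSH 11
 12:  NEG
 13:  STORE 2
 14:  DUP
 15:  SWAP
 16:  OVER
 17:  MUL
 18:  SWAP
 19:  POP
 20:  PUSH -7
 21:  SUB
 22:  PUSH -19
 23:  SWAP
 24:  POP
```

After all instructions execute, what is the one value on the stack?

-19

PUSH -33 -> [-33]
PUSH 8   -> [-33, 8]
MOD      -> [-1]
POP      -> []
PUSH 8   -> [8]
POP      -> []
PUSH 12  -> [12]
PUSH 58  -> [12, 58]
SWAP     -> [58, 12]
POP      -> [58]
PUSH 11  -> [58, 11]
NEG      -> [58, -11]
STORE 2  -> [58]
DUP      -> [58, 58]
SWAP     -> [58, 58]
OVER     -> [58, 58, 58]
MUL      -> [58, 3364]
SWAP     -> [3364, 58]
POP      -> [3364]
PUSH -7  -> [3364, -7]
SUB      -> [3371]
PUSH -19 -> [3371, -19]
SWAP     -> [-19, 3371]
POP      -> [-19]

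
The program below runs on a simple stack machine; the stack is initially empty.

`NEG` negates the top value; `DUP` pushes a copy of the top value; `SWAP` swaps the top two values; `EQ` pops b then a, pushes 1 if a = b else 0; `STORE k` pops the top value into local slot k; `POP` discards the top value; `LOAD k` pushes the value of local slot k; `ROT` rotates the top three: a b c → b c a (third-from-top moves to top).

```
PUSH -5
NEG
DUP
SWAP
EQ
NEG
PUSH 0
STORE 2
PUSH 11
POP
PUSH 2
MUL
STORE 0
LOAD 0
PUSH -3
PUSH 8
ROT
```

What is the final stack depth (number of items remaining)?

3

PUSH -5 → -5
NEG     → 5
DUP     → 5 5
SWAP    → 5 5
EQ      → 1
NEG     → -1
PUSH 0  → -1 0
STORE 2 → -1
PUSH 11 → -1 11
POP     → -1
PUSH 2  → -1 2
MUL     → -2
STORE 0 → (empty)
LOAD 0  → -2
PUSH -3 → -2 -3
PUSH 8  → -2 -3 8
ROT     → -3 8 -2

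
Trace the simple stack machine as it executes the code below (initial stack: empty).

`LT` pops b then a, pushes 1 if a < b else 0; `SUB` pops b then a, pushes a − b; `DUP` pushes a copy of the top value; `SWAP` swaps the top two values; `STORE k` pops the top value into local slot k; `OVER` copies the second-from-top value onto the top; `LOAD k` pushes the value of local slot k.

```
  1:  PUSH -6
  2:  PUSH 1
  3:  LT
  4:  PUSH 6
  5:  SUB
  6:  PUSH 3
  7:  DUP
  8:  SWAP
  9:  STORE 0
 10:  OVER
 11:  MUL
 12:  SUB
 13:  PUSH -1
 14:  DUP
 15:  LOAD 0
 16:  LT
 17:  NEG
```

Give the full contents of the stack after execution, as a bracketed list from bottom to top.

[10, -1, -1]

PUSH -6 → -6
PUSH 1  → -6 1
LT      → 1
PUSH 6  → 1 6
SUB     → -5
PUSH 3  → -5 3
DUP     → -5 3 3
SWAP    → -5 3 3
STORE 0 → -5 3
OVER    → -5 3 -5
MUL     → -5 -15
SUB     → 10
PUSH -1 → 10 -1
DUP     → 10 -1 -1
LOAD 0  → 10 -1 -1 3
LT      → 10 -1 1
NEG     → 10 -1 -1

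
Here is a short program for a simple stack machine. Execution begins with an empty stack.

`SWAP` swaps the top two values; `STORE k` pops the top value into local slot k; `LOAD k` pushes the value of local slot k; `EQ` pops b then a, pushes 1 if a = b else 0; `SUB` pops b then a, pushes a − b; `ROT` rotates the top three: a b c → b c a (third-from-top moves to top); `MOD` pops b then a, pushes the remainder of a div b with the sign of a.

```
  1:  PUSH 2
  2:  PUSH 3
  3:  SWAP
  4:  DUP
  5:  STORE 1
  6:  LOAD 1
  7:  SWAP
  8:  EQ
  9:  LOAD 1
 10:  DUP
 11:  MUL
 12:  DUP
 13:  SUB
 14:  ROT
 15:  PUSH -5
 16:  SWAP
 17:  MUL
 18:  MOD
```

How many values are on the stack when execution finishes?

2

PUSH 2   2
PUSH 3   2 3
SWAP     3 2
DUP      3 2 2
STORE 1  3 2
LOAD 1   3 2 2
SWAP     3 2 2
EQ       3 1
LOAD 1   3 1 2
DUP      3 1 2 2
MUL      3 1 4
DUP      3 1 4 4
SUB      3 1 0
ROT      1 0 3
PUSH -5  1 0 3 -5
SWAP     1 0 -5 3
MUL      1 0 -15
MOD      1 0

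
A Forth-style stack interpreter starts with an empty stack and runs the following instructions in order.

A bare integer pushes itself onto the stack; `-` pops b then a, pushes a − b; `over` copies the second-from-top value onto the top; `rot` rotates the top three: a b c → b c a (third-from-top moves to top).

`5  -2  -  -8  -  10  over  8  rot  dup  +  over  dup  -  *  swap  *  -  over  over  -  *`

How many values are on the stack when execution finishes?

2

5    -> 5
-2   -> 5 -2
-    -> 7
-8   -> 7 -8
-    -> 15
10   -> 15 10
over -> 15 10 15
8    -> 15 10 15 8
rot  -> 15 15 8 10
dup  -> 15 15 8 10 10
+    -> 15 15 8 20
over -> 15 15 8 20 8
dup  -> 15 15 8 20 8 8
-    -> 15 15 8 20 0
*    -> 15 15 8 0
swap -> 15 15 0 8
*    -> 15 15 0
-    -> 15 15
over -> 15 15 15
over -> 15 15 15 15
-    -> 15 15 0
*    -> 15 0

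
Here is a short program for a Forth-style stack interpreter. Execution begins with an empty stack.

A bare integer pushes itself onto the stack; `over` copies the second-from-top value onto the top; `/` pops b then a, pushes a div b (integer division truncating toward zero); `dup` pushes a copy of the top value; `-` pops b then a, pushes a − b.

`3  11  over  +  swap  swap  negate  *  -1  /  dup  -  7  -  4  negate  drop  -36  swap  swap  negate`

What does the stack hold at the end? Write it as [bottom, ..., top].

3      → [3]
11     → [3, 11]
over   → [3, 11, 3]
+      → [3, 14]
swap   → [14, 3]
swap   → [3, 14]
negate → [3, -14]
*      → [-42]
-1     → [-42, -1]
/      → [42]
dup    → [42, 42]
-      → [0]
7      → [0, 7]
-      → [-7]
4      → [-7, 4]
negate → [-7, -4]
drop   → [-7]
-36    → [-7, -36]
swap   → [-36, -7]
swap   → [-7, -36]
negate → [-7, 36]

[-7, 36]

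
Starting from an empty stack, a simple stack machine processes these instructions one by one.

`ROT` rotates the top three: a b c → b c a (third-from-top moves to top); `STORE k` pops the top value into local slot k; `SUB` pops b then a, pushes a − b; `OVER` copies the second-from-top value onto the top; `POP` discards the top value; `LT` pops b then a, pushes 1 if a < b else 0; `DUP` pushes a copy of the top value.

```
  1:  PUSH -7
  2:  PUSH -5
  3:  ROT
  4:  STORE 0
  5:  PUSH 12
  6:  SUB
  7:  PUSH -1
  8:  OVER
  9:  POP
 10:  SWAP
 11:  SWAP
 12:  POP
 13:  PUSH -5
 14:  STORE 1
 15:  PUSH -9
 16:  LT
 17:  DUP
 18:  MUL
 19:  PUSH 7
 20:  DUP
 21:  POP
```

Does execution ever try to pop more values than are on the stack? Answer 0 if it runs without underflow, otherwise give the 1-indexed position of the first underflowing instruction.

PUSH -7 : -7
PUSH -5 : -7 -5
ROT  — needs 3 operands, stack has 2 → underflow

3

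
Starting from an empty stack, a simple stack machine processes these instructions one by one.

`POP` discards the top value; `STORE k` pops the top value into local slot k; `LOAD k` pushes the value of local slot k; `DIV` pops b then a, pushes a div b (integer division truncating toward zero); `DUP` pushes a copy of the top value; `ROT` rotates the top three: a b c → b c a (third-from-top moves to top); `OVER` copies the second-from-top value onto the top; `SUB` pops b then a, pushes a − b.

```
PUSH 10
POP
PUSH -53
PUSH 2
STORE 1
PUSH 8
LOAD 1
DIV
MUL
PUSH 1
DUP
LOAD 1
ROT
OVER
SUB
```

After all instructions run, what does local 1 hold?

2

PUSH 10  -> [10]
POP      -> []
PUSH -53 -> [-53]
PUSH 2   -> [-53, 2]
STORE 1  -> [-53]
PUSH 8   -> [-53, 8]
LOAD 1   -> [-53, 8, 2]
DIV      -> [-53, 4]
MUL      -> [-212]
PUSH 1   -> [-212, 1]
DUP      -> [-212, 1, 1]
LOAD 1   -> [-212, 1, 1, 2]
ROT      -> [-212, 1, 2, 1]
OVER     -> [-212, 1, 2, 1, 2]
SUB      -> [-212, 1, 2, -1]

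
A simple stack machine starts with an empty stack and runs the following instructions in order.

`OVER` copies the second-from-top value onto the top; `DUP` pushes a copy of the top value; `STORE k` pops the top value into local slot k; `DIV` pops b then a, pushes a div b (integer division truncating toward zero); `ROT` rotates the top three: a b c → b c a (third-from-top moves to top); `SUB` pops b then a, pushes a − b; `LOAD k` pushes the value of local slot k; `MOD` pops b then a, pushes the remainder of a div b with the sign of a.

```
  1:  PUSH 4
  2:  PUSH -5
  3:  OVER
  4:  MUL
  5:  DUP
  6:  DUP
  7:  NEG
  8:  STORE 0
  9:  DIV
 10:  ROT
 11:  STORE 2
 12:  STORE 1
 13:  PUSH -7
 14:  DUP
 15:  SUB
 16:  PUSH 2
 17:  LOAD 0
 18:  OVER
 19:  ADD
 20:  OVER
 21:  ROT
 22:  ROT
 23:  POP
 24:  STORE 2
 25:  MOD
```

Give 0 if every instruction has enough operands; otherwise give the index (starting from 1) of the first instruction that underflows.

10

PUSH 4   4
PUSH -5  4 -5
OVER     4 -5 4
MUL      4 -20
DUP      4 -20 -20
DUP      4 -20 -20 -20
NEG      4 -20 -20 20
STORE 0  4 -20 -20
DIV      4 1
ROT  — needs 3 operands, stack has 2 → underflow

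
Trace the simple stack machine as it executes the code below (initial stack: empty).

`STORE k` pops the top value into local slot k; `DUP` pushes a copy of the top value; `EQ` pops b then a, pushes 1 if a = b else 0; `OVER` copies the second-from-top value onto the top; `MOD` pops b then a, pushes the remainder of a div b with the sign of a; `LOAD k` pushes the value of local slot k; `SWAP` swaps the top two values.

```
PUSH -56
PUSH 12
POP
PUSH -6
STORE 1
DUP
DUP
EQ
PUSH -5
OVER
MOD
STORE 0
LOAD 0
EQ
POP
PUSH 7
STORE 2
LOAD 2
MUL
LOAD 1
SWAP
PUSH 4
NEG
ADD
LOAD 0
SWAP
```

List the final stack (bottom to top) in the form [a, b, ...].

[-6, 0, -396]

PUSH -56 -> [-56]
PUSH 12  -> [-56, 12]
POP      -> [-56]
PUSH -6  -> [-56, -6]
STORE 1  -> [-56]
DUP      -> [-56, -56]
DUP      -> [-56, -56, -56]
EQ       -> [-56, 1]
PUSH -5  -> [-56, 1, -5]
OVER     -> [-56, 1, -5, 1]
MOD      -> [-56, 1, 0]
STORE 0  -> [-56, 1]
LOAD 0   -> [-56, 1, 0]
EQ       -> [-56, 0]
POP      -> [-56]
PUSH 7   -> [-56, 7]
STORE 2  -> [-56]
LOAD 2   -> [-56, 7]
MUL      -> [-392]
LOAD 1   -> [-392, -6]
SWAP     -> [-6, -392]
PUSH 4   -> [-6, -392, 4]
NEG      -> [-6, -392, -4]
ADD      -> [-6, -396]
LOAD 0   -> [-6, -396, 0]
SWAP     -> [-6, 0, -396]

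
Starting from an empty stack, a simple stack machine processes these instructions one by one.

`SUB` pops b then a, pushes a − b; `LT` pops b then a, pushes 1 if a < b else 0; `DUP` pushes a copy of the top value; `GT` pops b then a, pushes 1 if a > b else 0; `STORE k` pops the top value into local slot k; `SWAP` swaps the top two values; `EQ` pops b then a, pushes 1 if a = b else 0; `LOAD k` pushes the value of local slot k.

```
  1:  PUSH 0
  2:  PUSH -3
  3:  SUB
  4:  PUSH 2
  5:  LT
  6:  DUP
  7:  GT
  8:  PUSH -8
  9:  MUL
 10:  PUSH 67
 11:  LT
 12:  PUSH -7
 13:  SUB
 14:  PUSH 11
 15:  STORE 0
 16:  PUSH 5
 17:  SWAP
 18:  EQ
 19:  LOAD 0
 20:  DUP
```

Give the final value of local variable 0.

11

PUSH 0  : [0]
PUSH -3 : [0, -3]
SUB     : [3]
PUSH 2  : [3, 2]
LT      : [0]
DUP     : [0, 0]
GT      : [0]
PUSH -8 : [0, -8]
MUL     : [0]
PUSH 67 : [0, 67]
LT      : [1]
PUSH -7 : [1, -7]
SUB     : [8]
PUSH 11 : [8, 11]
STORE 0 : [8]
PUSH 5  : [8, 5]
SWAP    : [5, 8]
EQ      : [0]
LOAD 0  : [0, 11]
DUP     : [0, 11, 11]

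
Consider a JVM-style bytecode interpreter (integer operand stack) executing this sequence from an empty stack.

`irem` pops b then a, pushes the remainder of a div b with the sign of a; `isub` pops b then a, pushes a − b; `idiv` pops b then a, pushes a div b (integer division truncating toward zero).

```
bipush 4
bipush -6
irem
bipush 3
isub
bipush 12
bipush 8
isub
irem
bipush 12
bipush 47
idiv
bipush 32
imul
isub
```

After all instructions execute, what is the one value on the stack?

bipush 4  → [4]
bipush -6 → [4, -6]
irem      → [4]
bipush 3  → [4, 3]
isub      → [1]
bipush 12 → [1, 12]
bipush 8  → [1, 12, 8]
isub      → [1, 4]
irem      → [1]
bipush 12 → [1, 12]
bipush 47 → [1, 12, 47]
idiv      → [1, 0]
bipush 32 → [1, 0, 32]
imul      → [1, 0]
isub      → [1]

1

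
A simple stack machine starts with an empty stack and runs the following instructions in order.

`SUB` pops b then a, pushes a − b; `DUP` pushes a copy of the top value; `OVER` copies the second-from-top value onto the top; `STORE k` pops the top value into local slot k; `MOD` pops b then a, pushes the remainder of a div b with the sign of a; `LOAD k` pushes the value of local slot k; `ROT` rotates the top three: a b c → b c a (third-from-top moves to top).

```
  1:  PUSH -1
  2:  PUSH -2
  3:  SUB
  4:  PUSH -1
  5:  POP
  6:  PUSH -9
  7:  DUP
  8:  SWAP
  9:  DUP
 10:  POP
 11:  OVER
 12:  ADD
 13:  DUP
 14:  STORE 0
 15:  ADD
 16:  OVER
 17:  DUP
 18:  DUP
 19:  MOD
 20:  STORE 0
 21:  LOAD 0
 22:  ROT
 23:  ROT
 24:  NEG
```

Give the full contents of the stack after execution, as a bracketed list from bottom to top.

PUSH -1 : -1
PUSH -2 : -1 -2
SUB     : 1
PUSH -1 : 1 -1
POP     : 1
PUSH -9 : 1 -9
DUP     : 1 -9 -9
SWAP    : 1 -9 -9
DUP     : 1 -9 -9 -9
POP     : 1 -9 -9
OVER    : 1 -9 -9 -9
ADD     : 1 -9 -18
DUP     : 1 -9 -18 -18
STORE 0 : 1 -9 -18
ADD     : 1 -27
OVER    : 1 -27 1
DUP     : 1 -27 1 1
DUP     : 1 -27 1 1 1
MOD     : 1 -27 1 0
STORE 0 : 1 -27 1
LOAD 0  : 1 -27 1 0
ROT     : 1 1 0 -27
ROT     : 1 0 -27 1
NEG     : 1 0 -27 -1

[1, 0, -27, -1]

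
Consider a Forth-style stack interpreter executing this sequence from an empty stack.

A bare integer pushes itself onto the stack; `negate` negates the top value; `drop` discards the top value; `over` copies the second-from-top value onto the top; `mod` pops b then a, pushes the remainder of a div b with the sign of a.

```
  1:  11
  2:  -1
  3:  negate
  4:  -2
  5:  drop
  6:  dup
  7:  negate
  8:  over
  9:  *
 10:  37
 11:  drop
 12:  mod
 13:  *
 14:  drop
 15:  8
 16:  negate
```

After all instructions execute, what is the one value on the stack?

-8

11     : 11
-1     : 11 -1
negate : 11 1
-2     : 11 1 -2
drop   : 11 1
dup    : 11 1 1
negate : 11 1 -1
over   : 11 1 -1 1
*      : 11 1 -1
37     : 11 1 -1 37
drop   : 11 1 -1
mod    : 11 0
*      : 0
drop   : (empty)
8      : 8
negate : -8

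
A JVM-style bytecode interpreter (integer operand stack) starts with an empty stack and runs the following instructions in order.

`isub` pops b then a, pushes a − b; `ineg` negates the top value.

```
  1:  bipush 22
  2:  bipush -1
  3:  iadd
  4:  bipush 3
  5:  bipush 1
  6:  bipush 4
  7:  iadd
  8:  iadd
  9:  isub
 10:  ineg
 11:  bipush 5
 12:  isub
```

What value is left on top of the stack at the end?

-18

bipush 22  22
bipush -1  22 -1
iadd       21
bipush 3   21 3
bipush 1   21 3 1
bipush 4   21 3 1 4
iadd       21 3 5
iadd       21 8
isub       13
ineg       -13
bipush 5   -13 5
isub       -18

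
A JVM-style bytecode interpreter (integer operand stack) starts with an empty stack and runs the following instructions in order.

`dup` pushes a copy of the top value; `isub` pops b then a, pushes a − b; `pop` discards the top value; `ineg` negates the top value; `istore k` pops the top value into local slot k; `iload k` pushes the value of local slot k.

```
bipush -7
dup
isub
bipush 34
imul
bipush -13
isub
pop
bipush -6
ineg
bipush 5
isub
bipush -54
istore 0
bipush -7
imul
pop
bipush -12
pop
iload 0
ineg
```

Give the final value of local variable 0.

bipush -7  -> -7
dup        -> -7 -7
isub       -> 0
bipush 34  -> 0 34
imul       -> 0
bipush -13 -> 0 -13
isub       -> 13
pop        -> (empty)
bipush -6  -> -6
ineg       -> 6
bipush 5   -> 6 5
isub       -> 1
bipush -54 -> 1 -54
istore 0   -> 1
bipush -7  -> 1 -7
imul       -> -7
pop        -> (empty)
bipush -12 -> -12
pop        -> (empty)
iload 0    -> -54
ineg       -> 54

-54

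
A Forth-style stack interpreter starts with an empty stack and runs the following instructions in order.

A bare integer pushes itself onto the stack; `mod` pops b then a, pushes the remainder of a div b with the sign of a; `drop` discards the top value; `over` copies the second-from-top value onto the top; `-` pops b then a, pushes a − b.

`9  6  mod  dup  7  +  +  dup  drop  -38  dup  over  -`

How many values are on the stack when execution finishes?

9    → [9]
6    → [9, 6]
mod  → [3]
dup  → [3, 3]
7    → [3, 3, 7]
+    → [3, 10]
+    → [13]
dup  → [13, 13]
drop → [13]
-38  → [13, -38]
dup  → [13, -38, -38]
over → [13, -38, -38, -38]
-    → [13, -38, 0]

3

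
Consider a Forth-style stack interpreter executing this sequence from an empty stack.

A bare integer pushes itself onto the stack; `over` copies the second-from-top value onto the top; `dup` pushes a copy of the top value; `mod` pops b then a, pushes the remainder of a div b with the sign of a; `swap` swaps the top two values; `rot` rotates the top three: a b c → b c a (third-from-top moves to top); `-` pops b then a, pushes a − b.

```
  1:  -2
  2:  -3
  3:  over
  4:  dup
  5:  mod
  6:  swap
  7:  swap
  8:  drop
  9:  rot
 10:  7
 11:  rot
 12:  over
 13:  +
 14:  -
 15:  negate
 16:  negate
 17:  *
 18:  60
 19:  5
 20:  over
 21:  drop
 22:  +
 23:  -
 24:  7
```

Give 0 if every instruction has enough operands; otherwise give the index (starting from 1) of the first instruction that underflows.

-2   : [-2]
-3   : [-2, -3]
over : [-2, -3, -2]
dup  : [-2, -3, -2, -2]
mod  : [-2, -3, 0]
swap : [-2, 0, -3]
swap : [-2, -3, 0]
drop : [-2, -3]
rot  — needs 3 operands, stack has 2 → underflow

9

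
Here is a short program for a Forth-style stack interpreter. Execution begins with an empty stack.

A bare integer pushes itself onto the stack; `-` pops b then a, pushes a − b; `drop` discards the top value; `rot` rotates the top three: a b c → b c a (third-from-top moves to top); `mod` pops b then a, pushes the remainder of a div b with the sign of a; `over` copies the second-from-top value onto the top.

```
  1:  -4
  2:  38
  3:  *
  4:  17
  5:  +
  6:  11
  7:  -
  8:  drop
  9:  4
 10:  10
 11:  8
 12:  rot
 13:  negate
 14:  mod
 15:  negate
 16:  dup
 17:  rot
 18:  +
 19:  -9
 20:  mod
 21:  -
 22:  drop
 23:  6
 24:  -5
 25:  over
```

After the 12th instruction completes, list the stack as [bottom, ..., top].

[10, 8, 4]

-4   -> -4
38   -> -4 38
*    -> -152
17   -> -152 17
+    -> -135
11   -> -135 11
-    -> -146
drop -> (empty)
4    -> 4
10   -> 4 10
8    -> 4 10 8
rot  -> 10 8 4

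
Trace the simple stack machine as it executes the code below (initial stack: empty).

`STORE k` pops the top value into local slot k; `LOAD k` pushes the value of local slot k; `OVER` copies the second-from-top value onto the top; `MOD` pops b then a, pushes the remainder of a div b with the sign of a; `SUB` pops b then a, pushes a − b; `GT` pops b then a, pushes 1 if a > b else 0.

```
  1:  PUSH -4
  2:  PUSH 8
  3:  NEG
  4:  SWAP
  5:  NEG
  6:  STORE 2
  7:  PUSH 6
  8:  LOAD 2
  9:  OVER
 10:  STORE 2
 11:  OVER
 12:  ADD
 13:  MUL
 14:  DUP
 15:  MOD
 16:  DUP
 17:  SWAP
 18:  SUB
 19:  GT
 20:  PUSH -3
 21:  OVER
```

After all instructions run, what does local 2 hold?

PUSH -4  -4
PUSH 8   -4 8
NEG      -4 -8
SWAP     -8 -4
NEG      -8 4
STORE 2  -8
PUSH 6   -8 6
LOAD 2   -8 6 4
OVER     -8 6 4 6
STORE 2  -8 6 4
OVER     -8 6 4 6
ADD      -8 6 10
MUL      -8 60
DUP      -8 60 60
MOD      -8 0
DUP      -8 0 0
SWAP     -8 0 0
SUB      -8 0
GT       0
PUSH -3  0 -3
OVER     0 -3 0

6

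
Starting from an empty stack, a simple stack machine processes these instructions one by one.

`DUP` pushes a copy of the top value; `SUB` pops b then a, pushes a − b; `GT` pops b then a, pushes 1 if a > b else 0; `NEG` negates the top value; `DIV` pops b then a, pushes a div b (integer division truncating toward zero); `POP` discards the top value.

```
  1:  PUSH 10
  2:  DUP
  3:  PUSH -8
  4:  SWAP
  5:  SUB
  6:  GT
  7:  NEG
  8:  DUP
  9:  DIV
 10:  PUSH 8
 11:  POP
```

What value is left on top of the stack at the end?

PUSH 10 -> 10
DUP     -> 10 10
PUSH -8 -> 10 10 -8
SWAP    -> 10 -8 10
SUB     -> 10 -18
GT      -> 1
NEG     -> -1
DUP     -> -1 -1
DIV     -> 1
PUSH 8  -> 1 8
POP     -> 1

1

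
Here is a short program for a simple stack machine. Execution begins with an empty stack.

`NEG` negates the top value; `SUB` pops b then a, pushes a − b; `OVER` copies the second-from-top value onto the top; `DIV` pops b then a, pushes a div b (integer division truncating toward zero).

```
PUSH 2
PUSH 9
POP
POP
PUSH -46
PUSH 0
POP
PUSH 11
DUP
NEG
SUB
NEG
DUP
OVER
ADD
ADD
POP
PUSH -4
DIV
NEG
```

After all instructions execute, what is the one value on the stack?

PUSH 2    2
PUSH 9    2 9
POP       2
POP       (empty)
PUSH -46  -46
PUSH 0    -46 0
POP       -46
PUSH 11   -46 11
DUP       -46 11 11
NEG       -46 11 -11
SUB       -46 22
NEG       -46 -22
DUP       -46 -22 -22
OVER      -46 -22 -22 -22
ADD       -46 -22 -44
ADD       -46 -66
POP       -46
PUSH -4   -46 -4
DIV       11
NEG       -11

-11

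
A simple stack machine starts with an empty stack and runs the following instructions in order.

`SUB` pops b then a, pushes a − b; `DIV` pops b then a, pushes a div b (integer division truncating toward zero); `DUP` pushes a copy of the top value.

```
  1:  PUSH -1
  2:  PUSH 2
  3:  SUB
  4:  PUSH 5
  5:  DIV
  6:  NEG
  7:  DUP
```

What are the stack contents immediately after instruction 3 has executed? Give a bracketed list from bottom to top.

[-3]

PUSH -1  [-1]
PUSH 2   [-1, 2]
SUB      [-3]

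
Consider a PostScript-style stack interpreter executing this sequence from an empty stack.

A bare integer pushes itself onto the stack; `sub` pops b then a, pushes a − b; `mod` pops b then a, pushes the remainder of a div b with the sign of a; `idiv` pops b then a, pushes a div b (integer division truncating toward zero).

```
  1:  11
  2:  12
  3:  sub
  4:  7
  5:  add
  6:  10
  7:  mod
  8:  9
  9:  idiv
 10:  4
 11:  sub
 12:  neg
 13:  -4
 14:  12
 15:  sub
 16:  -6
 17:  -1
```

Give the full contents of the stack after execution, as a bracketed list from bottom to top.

11   -> 11
12   -> 11 12
sub  -> -1
7    -> -1 7
add  -> 6
10   -> 6 10
mod  -> 6
9    -> 6 9
idiv -> 0
4    -> 0 4
sub  -> -4
neg  -> 4
-4   -> 4 -4
12   -> 4 -4 12
sub  -> 4 -16
-6   -> 4 -16 -6
-1   -> 4 -16 -6 -1

[4, -16, -6, -1]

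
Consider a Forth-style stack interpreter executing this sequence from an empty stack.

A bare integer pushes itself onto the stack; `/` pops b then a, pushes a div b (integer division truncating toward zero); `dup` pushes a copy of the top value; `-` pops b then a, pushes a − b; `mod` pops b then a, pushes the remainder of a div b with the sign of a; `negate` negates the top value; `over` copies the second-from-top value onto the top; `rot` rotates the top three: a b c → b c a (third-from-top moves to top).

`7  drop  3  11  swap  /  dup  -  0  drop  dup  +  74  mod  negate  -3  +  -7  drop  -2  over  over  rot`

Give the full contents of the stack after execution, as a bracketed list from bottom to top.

[-3, -3, -2, -2]

7      -> [7]
drop   -> []
3      -> [3]
11     -> [3, 11]
swap   -> [11, 3]
/      -> [3]
dup    -> [3, 3]
-      -> [0]
0      -> [0, 0]
drop   -> [0]
dup    -> [0, 0]
+      -> [0]
74     -> [0, 74]
mod    -> [0]
negate -> [0]
-3     -> [0, -3]
+      -> [-3]
-7     -> [-3, -7]
drop   -> [-3]
-2     -> [-3, -2]
over   -> [-3, -2, -3]
over   -> [-3, -2, -3, -2]
rot    -> [-3, -3, -2, -2]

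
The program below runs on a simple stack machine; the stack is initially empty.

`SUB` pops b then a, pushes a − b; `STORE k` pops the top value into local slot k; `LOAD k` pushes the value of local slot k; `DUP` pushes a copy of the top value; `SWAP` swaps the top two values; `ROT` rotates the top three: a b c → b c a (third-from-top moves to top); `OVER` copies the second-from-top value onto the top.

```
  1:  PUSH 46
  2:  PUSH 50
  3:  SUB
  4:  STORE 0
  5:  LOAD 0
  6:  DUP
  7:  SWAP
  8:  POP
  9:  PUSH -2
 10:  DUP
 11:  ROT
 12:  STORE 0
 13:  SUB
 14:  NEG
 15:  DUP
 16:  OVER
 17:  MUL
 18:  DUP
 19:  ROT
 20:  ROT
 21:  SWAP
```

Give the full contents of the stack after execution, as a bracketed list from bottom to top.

PUSH 46 -> [46]
PUSH 50 -> [46, 50]
SUB     -> [-4]
STORE 0 -> []
LOAD 0  -> [-4]
DUP     -> [-4, -4]
SWAP    -> [-4, -4]
POP     -> [-4]
PUSH -2 -> [-4, -2]
DUP     -> [-4, -2, -2]
ROT     -> [-2, -2, -4]
STORE 0 -> [-2, -2]
SUB     -> [0]
NEG     -> [0]
DUP     -> [0, 0]
OVER    -> [0, 0, 0]
MUL     -> [0, 0]
DUP     -> [0, 0, 0]
ROT     -> [0, 0, 0]
ROT     -> [0, 0, 0]
SWAP    -> [0, 0, 0]

[0, 0, 0]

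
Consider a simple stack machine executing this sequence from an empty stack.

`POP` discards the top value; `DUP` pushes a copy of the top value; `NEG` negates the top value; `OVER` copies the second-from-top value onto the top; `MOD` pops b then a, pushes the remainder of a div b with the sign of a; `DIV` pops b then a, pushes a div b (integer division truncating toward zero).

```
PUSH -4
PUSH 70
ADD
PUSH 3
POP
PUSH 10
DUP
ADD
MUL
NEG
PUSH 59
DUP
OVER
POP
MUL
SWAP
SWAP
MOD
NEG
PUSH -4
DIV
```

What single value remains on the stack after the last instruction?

-330

PUSH -4 → -4
PUSH 70 → -4 70
ADD     → 66
PUSH 3  → 66 3
POP     → 66
PUSH 10 → 66 10
DUP     → 66 10 10
ADD     → 66 20
MUL     → 1320
NEG     → -1320
PUSH 59 → -1320 59
DUP     → -1320 59 59
OVER    → -1320 59 59 59
POP     → -1320 59 59
MUL     → -1320 3481
SWAP    → 3481 -1320
SWAP    → -1320 3481
MOD     → -1320
NEG     → 1320
PUSH -4 → 1320 -4
DIV     → -330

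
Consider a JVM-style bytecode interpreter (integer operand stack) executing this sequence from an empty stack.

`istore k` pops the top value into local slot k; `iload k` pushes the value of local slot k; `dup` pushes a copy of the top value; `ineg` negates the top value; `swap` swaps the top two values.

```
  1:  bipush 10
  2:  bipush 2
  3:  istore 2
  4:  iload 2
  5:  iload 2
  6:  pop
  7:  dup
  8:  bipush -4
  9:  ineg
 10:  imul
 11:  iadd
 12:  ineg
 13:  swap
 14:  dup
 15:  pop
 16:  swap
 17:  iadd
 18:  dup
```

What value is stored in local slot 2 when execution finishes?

2

bipush 10 : [10]
bipush 2  : [10, 2]
istore 2  : [10]
iload 2   : [10, 2]
iload 2   : [10, 2, 2]
pop       : [10, 2]
dup       : [10, 2, 2]
bipush -4 : [10, 2, 2, -4]
ineg      : [10, 2, 2, 4]
imul      : [10, 2, 8]
iadd      : [10, 10]
ineg      : [10, -10]
swap      : [-10, 10]
dup       : [-10, 10, 10]
pop       : [-10, 10]
swap      : [10, -10]
iadd      : [0]
dup       : [0, 0]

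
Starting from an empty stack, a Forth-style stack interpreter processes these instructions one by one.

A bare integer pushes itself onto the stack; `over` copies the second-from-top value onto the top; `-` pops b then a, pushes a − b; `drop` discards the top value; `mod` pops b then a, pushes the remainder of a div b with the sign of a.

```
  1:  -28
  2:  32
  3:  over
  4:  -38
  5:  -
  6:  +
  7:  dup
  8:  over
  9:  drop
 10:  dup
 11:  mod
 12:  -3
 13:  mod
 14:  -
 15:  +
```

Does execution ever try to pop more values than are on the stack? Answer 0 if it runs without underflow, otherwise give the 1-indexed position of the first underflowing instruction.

-28  -> -28
32   -> -28 32
over -> -28 32 -28
-38  -> -28 32 -28 -38
-    -> -28 32 10
+    -> -28 42
dup  -> -28 42 42
over -> -28 42 42 42
drop -> -28 42 42
dup  -> -28 42 42 42
mod  -> -28 42 0
-3   -> -28 42 0 -3
mod  -> -28 42 0
-    -> -28 42
+    -> 14

0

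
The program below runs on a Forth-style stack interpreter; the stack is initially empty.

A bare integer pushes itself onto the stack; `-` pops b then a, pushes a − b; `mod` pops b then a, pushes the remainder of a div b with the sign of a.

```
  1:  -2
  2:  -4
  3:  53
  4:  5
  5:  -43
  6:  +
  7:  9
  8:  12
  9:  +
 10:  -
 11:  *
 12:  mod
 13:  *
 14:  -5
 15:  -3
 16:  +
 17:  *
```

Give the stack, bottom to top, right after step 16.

-2  -> -2
-4  -> -2 -4
53  -> -2 -4 53
5   -> -2 -4 53 5
-43 -> -2 -4 53 5 -43
+   -> -2 -4 53 -38
9   -> -2 -4 53 -38 9
12  -> -2 -4 53 -38 9 12
+   -> -2 -4 53 -38 21
-   -> -2 -4 53 -59
*   -> -2 -4 -3127
mod -> -2 -4
*   -> 8
-5  -> 8 -5
-3  -> 8 -5 -3
+   -> 8 -8

[8, -8]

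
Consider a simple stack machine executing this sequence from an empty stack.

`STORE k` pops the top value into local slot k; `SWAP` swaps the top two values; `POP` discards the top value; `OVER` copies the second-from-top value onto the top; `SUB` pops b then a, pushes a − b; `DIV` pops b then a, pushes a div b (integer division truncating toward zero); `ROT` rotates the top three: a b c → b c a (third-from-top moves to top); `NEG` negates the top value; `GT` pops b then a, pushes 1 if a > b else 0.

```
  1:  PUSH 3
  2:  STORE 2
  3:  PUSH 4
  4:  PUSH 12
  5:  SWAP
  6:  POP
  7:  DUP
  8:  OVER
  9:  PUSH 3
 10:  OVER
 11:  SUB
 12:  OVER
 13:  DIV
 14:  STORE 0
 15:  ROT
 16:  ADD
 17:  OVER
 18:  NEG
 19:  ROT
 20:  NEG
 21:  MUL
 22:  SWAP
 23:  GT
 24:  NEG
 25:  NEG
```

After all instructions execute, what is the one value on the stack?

1

PUSH 3   [3]
STORE 2  []
PUSH 4   [4]
PUSH 12  [4, 12]
SWAP     [12, 4]
POP      [12]
DUP      [12, 12]
OVER     [12, 12, 12]
PUSH 3   [12, 12, 12, 3]
OVER     [12, 12, 12, 3, 12]
SUB      [12, 12, 12, -9]
OVER     [12, 12, 12, -9, 12]
DIV      [12, 12, 12, 0]
STORE 0  [12, 12, 12]
ROT      [12, 12, 12]
ADD      [12, 24]
OVER     [12, 24, 12]
NEG      [12, 24, -12]
ROT      [24, -12, 12]
NEG      [24, -12, -12]
MUL      [24, 144]
SWAP     [144, 24]
GT       [1]
NEG      [-1]
NEG      [1]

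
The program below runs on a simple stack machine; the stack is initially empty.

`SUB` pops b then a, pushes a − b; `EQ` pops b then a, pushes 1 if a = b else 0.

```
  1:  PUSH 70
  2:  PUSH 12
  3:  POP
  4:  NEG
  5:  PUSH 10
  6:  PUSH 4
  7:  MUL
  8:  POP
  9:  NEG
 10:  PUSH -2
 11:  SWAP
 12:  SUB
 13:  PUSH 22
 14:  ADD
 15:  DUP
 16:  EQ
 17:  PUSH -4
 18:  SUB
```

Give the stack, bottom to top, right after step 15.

[-50, -50]

PUSH 70 : [70]
PUSH 12 : [70, 12]
POP     : [70]
NEG     : [-70]
PUSH 10 : [-70, 10]
PUSH 4  : [-70, 10, 4]
MUL     : [-70, 40]
POP     : [-70]
NEG     : [70]
PUSH -2 : [70, -2]
SWAP    : [-2, 70]
SUB     : [-72]
PUSH 22 : [-72, 22]
ADD     : [-50]
DUP     : [-50, -50]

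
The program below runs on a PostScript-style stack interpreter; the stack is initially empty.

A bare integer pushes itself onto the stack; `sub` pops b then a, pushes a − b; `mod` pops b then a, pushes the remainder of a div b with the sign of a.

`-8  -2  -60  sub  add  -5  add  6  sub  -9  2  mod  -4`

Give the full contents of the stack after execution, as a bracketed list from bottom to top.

[39, -1, -4]

-8  -> -8
-2  -> -8 -2
-60 -> -8 -2 -60
sub -> -8 58
add -> 50
-5  -> 50 -5
add -> 45
6   -> 45 6
sub -> 39
-9  -> 39 -9
2   -> 39 -9 2
mod -> 39 -1
-4  -> 39 -1 -4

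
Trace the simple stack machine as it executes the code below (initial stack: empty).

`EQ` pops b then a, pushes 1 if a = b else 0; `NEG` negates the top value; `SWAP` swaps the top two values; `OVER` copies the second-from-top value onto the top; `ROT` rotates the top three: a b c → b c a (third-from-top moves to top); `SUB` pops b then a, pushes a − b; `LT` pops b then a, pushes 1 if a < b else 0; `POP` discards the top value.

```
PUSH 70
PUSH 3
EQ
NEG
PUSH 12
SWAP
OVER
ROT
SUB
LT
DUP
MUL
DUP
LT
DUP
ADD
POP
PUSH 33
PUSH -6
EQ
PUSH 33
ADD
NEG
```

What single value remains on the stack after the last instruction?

-33

PUSH 70 : 70
PUSH 3  : 70 3
EQ      : 0
NEG     : 0
PUSH 12 : 0 12
SWAP    : 12 0
OVER    : 12 0 12
ROT     : 0 12 12
SUB     : 0 0
LT      : 0
DUP     : 0 0
MUL     : 0
DUP     : 0 0
LT      : 0
DUP     : 0 0
ADD     : 0
POP     : (empty)
PUSH 33 : 33
PUSH -6 : 33 -6
EQ      : 0
PUSH 33 : 0 33
ADD     : 33
NEG     : -33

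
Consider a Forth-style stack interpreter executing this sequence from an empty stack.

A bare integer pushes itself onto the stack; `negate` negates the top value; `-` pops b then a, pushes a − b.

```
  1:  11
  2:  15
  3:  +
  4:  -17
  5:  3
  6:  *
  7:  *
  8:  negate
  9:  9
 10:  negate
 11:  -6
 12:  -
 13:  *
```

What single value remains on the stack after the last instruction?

-3978

11     : 11
15     : 11 15
+      : 26
-17    : 26 -17
3      : 26 -17 3
*      : 26 -51
*      : -1326
negate : 1326
9      : 1326 9
negate : 1326 -9
-6     : 1326 -9 -6
-      : 1326 -3
*      : -3978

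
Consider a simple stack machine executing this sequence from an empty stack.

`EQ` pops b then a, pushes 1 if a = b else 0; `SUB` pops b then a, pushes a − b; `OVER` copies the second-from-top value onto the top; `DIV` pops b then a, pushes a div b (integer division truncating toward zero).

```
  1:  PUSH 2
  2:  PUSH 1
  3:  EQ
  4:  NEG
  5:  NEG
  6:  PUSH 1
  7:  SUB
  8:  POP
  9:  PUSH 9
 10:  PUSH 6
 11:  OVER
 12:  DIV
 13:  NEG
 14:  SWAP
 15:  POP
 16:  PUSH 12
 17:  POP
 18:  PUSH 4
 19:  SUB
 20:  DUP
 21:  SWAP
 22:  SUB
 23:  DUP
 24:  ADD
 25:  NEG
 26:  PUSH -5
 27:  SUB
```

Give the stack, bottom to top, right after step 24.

[0]

PUSH 2  → 2
PUSH 1  → 2 1
EQ      → 0
NEG     → 0
NEG     → 0
PUSH 1  → 0 1
SUB     → -1
POP     → (empty)
PUSH 9  → 9
PUSH 6  → 9 6
OVER    → 9 6 9
DIV     → 9 0
NEG     → 9 0
SWAP    → 0 9
POP     → 0
PUSH 12 → 0 12
POP     → 0
PUSH 4  → 0 4
SUB     → -4
DUP     → -4 -4
SWAP    → -4 -4
SUB     → 0
DUP     → 0 0
ADD     → 0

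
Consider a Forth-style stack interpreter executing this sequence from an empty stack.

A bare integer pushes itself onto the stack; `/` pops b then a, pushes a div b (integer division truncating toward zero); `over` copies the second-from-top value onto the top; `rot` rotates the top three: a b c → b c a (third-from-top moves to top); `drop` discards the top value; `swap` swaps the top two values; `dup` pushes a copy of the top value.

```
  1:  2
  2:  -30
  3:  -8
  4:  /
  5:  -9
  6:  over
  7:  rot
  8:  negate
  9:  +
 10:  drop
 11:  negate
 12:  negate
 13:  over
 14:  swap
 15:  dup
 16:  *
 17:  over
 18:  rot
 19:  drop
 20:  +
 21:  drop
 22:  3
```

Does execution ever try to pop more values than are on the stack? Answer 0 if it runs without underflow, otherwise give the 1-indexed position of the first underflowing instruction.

2       [2]
-30     [2, -30]
-8      [2, -30, -8]
/       [2, 3]
-9      [2, 3, -9]
over    [2, 3, -9, 3]
rot     [2, -9, 3, 3]
negate  [2, -9, 3, -3]
+       [2, -9, 0]
drop    [2, -9]
negate  [2, 9]
negate  [2, -9]
over    [2, -9, 2]
swap    [2, 2, -9]
dup     [2, 2, -9, -9]
*       [2, 2, 81]
over    [2, 2, 81, 2]
rot     [2, 81, 2, 2]
drop    [2, 81, 2]
+       [2, 83]
drop    [2]
3       [2, 3]

0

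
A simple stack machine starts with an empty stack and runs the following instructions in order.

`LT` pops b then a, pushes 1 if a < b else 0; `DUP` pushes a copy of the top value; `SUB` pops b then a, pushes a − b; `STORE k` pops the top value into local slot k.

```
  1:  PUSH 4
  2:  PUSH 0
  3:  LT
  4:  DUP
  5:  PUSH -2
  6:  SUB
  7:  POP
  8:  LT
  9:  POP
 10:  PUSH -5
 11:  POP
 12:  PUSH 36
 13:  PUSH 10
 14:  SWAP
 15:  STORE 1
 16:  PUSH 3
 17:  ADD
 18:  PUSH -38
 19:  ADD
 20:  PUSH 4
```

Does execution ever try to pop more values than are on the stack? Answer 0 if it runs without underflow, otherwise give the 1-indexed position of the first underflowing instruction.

PUSH 4   [4]
PUSH 0   [4, 0]
LT       [0]
DUP      [0, 0]
PUSH -2  [0, 0, -2]
SUB      [0, 2]
POP      [0]
LT  — needs 2 operands, stack has 1 → underflow

8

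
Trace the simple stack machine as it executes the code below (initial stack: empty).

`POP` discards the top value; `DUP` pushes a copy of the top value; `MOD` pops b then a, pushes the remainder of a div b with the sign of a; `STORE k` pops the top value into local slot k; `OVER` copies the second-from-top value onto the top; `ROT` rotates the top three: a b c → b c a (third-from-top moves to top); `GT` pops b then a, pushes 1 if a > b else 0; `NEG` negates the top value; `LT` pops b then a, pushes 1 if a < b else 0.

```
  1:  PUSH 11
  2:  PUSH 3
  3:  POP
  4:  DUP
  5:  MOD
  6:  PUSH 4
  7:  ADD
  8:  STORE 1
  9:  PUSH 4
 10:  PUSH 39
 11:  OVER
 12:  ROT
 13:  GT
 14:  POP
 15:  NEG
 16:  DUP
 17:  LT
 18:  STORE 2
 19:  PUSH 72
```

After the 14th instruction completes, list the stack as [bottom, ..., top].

PUSH 11 : 11
PUSH 3  : 11 3
POP     : 11
DUP     : 11 11
MOD     : 0
PUSH 4  : 0 4
ADD     : 4
STORE 1 : (empty)
PUSH 4  : 4
PUSH 39 : 4 39
OVER    : 4 39 4
ROT     : 39 4 4
GT      : 39 0
POP     : 39

[39]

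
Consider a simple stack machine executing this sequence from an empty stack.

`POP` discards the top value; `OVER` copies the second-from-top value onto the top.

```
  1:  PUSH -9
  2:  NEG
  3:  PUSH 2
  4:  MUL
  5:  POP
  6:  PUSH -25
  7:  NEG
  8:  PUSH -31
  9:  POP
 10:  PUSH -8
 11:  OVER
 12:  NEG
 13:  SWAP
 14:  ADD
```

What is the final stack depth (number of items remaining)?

2

PUSH -9  → [-9]
NEG      → [9]
PUSH 2   → [9, 2]
MUL      → [18]
POP      → []
PUSH -25 → [-25]
NEG      → [25]
PUSH -31 → [25, -31]
POP      → [25]
PUSH -8  → [25, -8]
OVER     → [25, -8, 25]
NEG      → [25, -8, -25]
SWAP     → [25, -25, -8]
ADD      → [25, -33]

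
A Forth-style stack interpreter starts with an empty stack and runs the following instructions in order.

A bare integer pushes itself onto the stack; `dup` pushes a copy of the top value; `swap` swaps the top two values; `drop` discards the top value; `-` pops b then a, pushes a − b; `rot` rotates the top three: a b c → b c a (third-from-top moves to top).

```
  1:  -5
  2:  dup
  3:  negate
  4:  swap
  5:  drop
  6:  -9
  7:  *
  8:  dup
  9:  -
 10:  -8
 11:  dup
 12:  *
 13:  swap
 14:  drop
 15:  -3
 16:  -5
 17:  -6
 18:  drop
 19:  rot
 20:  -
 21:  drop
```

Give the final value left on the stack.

-3

-5      [-5]
dup     [-5, -5]
negate  [-5, 5]
swap    [5, -5]
drop    [5]
-9      [5, -9]
*       [-45]
dup     [-45, -45]
-       [0]
-8      [0, -8]
dup     [0, -8, -8]
*       [0, 64]
swap    [64, 0]
drop    [64]
-3      [64, -3]
-5      [64, -3, -5]
-6      [64, -3, -5, -6]
drop    [64, -3, -5]
rot     [-3, -5, 64]
-       [-3, -69]
drop    [-3]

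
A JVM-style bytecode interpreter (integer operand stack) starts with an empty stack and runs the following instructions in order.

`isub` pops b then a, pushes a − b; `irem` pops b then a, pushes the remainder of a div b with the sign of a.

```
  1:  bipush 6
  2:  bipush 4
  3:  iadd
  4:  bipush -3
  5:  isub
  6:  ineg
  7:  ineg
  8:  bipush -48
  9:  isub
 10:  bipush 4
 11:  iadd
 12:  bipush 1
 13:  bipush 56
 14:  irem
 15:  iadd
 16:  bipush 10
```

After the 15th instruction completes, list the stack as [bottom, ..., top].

[66]

bipush 6   : [6]
bipush 4   : [6, 4]
iadd       : [10]
bipush -3  : [10, -3]
isub       : [13]
ineg       : [-13]
ineg       : [13]
bipush -48 : [13, -48]
isub       : [61]
bipush 4   : [61, 4]
iadd       : [65]
bipush 1   : [65, 1]
bipush 56  : [65, 1, 56]
irem       : [65, 1]
iadd       : [66]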